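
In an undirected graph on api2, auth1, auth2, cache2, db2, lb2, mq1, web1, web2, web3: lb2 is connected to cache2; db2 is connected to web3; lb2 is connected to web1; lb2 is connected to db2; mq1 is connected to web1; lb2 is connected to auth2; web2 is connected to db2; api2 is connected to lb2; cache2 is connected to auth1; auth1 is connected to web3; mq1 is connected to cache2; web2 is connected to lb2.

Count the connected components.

1

From api2: component {api2, auth1, auth2, cache2, db2, lb2, mq1, web1, web2, web3}.
That's 1 component.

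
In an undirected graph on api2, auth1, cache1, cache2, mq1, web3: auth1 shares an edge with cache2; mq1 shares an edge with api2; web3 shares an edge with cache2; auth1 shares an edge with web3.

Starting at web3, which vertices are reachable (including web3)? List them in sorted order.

auth1, cache2, web3

Start at web3.
Its neighbours: auth1, cache2.
Nothing further is reachable.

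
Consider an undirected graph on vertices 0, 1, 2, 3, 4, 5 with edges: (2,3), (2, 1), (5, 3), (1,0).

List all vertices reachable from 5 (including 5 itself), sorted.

Start at 5.
Its neighbours: 3.
Then their neighbours: 2.
Then next layer: 1.
Then next layer: 0.
Nothing further is reachable.

0, 1, 2, 3, 5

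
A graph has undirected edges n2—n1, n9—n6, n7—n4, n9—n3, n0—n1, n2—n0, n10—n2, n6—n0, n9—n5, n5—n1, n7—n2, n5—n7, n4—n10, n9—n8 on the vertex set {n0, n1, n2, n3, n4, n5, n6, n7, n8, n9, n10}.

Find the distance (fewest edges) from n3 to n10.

Distance 0: n3.
Distance 1: n9.
Distance 2: n5, n6, n8.
Distance 3: n0, n1, n7.
Distance 4: n2, n4.
Distance 5: n10 — contains n10.

5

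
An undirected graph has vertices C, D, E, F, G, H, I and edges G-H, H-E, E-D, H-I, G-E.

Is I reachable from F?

No

F has no edges, so nothing is reachable from it.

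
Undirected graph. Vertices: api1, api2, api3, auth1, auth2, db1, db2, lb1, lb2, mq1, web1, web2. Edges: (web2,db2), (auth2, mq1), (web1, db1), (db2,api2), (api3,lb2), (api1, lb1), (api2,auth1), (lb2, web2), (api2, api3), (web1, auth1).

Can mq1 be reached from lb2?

Explore from lb2.
Distance 1: reach api3, web2.
Distance 2: reach api2, db2.
Distance 3: reach auth1.
Distance 4: reach web1.
Distance 5: reach db1.
The search is exhausted without reaching mq1; it lies in a different component.

No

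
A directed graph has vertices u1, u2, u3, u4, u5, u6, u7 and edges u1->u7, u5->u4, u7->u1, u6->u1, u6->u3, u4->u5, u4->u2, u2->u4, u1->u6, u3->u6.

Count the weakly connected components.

From u1: component {u1, u3, u6, u7}.
From u2: component {u2, u4, u5}.
That's 2 components.

2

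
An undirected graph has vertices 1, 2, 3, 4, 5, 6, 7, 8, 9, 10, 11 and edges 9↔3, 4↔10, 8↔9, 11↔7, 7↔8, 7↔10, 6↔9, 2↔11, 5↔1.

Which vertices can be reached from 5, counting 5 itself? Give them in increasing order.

Start at 5.
Its neighbours: 1.
Nothing further is reachable.

1, 5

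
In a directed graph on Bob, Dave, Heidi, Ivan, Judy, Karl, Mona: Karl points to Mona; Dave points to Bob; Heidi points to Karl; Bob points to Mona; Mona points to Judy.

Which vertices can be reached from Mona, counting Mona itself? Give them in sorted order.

Start at Mona.
Its neighbours: Judy.
Nothing further is reachable.

Judy, Mona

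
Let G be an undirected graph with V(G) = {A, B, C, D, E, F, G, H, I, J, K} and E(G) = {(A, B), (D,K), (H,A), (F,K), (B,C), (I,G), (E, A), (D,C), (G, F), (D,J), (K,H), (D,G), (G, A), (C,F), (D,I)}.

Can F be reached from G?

Yes

Explore from G.
Distance 1: reach A, D, F, I.
Found F.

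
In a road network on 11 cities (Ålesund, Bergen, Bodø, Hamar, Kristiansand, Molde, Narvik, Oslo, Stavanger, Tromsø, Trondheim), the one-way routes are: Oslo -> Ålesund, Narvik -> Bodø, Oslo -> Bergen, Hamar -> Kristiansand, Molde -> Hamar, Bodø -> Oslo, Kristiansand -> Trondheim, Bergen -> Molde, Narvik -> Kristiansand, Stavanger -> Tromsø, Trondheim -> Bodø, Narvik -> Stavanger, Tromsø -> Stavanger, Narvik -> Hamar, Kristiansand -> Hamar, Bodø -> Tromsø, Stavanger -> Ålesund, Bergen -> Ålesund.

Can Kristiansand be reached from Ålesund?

No

Ålesund has no outgoing edges, so nothing is reachable from it.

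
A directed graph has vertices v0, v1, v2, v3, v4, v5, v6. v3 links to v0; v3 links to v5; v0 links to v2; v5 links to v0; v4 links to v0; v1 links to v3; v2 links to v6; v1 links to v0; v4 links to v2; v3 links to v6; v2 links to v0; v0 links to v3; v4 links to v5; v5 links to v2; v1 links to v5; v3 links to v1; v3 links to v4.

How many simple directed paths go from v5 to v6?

5

v5→v0→v2→v6
v5→v0→v3→v4→v2→v6
v5→v0→v3→v6
v5→v2→v0→v3→v6
v5→v2→v6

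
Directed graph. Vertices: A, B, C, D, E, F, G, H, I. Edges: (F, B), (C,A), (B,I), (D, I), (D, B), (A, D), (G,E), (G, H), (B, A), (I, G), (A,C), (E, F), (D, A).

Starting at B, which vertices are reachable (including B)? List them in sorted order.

Start at B.
Its neighbours: A, I.
Then their neighbours: C, D, G.
Then next layer: E, H.
Then next layer: F.
Every vertex is now reached.

A, B, C, D, E, F, G, H, I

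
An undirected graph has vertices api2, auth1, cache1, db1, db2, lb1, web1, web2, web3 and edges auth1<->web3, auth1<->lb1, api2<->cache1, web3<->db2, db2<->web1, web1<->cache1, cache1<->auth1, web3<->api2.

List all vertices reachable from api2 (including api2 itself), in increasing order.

Start at api2.
Its neighbours: cache1, web3.
Then their neighbours: auth1, db2, web1.
Then next layer: lb1.
Nothing further is reachable.

api2, auth1, cache1, db2, lb1, web1, web3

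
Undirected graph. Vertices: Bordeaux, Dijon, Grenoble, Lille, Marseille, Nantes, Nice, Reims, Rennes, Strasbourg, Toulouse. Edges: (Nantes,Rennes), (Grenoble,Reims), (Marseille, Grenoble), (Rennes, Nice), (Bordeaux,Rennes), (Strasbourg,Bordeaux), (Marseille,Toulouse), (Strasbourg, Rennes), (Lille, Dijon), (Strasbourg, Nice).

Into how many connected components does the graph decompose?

3

From Bordeaux: component {Bordeaux, Nantes, Nice, Rennes, Strasbourg}.
From Dijon: component {Dijon, Lille}.
From Grenoble: component {Grenoble, Marseille, Reims, Toulouse}.
That's 3 components.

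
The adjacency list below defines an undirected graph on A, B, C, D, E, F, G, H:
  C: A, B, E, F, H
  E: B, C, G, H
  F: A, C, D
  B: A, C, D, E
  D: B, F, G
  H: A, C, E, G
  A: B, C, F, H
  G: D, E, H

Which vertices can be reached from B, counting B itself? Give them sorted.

A, B, C, D, E, F, G, H

Start at B.
Its neighbours: A, C, D, E.
Then their neighbours: F, G, H.
Every vertex is now reached.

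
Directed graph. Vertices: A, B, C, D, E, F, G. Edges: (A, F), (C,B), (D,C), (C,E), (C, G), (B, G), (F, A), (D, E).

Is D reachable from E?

E has no outgoing edges, so nothing is reachable from it.

No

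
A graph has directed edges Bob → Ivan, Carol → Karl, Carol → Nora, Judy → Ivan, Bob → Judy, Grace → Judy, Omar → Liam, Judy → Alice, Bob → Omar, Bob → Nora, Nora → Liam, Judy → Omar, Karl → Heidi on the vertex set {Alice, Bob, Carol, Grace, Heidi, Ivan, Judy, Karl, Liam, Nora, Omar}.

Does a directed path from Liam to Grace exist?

No

Liam has no outgoing edges, so nothing is reachable from it.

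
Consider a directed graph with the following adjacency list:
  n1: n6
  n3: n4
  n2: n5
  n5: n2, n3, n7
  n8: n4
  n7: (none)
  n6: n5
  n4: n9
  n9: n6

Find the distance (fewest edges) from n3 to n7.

Distance 0: n3.
Distance 1: n4.
Distance 2: n9.
Distance 3: n6.
Distance 4: n5.
Distance 5: n2, n7 — contains n7.

5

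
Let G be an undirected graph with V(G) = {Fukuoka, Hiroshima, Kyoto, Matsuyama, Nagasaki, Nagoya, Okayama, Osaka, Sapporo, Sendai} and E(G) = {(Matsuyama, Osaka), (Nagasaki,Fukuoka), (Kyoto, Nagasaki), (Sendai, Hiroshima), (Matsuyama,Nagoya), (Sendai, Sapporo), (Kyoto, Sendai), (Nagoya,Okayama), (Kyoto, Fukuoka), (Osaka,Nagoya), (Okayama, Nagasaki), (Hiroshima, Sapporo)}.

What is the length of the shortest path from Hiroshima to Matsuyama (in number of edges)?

6

Distance 0: Hiroshima.
Distance 1: Sapporo, Sendai.
Distance 2: Kyoto.
Distance 3: Fukuoka, Nagasaki.
Distance 4: Okayama.
Distance 5: Nagoya.
Distance 6: Matsuyama, Osaka — contains Matsuyama.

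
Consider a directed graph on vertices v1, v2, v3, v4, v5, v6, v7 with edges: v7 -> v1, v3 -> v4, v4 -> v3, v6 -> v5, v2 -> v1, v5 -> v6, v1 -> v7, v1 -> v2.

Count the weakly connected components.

3

From v1: component {v1, v2, v7}.
From v3: component {v3, v4}.
From v5: component {v5, v6}.
That's 3 components.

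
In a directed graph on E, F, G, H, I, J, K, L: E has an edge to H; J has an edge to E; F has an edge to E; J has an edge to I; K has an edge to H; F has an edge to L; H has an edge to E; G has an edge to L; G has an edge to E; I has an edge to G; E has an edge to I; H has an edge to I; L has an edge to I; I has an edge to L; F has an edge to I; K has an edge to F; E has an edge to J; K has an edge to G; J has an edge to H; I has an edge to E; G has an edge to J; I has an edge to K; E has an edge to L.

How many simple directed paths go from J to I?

J→E→H→I
J→E→I
J→E→L→I
J→H→E→I
J→H→E→L→I
J→H→I
J→I

7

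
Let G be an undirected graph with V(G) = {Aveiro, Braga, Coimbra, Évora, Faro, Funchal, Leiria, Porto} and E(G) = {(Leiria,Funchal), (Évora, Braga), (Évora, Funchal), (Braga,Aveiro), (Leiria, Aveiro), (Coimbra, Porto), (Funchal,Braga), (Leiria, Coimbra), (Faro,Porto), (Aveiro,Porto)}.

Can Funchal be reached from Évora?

Yes

Explore from Évora.
Distance 1: reach Braga, Funchal.
Found Funchal.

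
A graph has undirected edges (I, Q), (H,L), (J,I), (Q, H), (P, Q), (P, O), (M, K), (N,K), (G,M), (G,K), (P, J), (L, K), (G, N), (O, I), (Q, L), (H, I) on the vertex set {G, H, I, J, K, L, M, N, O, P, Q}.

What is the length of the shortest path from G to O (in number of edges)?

Distance 0: G.
Distance 1: K, M, N.
Distance 2: L.
Distance 3: H, Q.
Distance 4: I, P.
Distance 5: J, O — contains O.

5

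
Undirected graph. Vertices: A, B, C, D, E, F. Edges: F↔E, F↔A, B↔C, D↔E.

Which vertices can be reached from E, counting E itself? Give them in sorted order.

A, D, E, F

Start at E.
Its neighbours: D, F.
Then their neighbours: A.
Nothing further is reachable.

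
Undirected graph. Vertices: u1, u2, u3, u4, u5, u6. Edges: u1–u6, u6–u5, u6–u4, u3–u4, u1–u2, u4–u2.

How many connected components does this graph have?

1

From u1: component {u1, u2, u3, u4, u5, u6}.
That's 1 component.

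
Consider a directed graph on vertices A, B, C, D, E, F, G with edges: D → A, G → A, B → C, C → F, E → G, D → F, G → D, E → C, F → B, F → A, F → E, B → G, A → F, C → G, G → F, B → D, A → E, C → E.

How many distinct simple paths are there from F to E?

F→A→E
F→B→C→E
F→B→C→G→A→E
F→B→C→G→D→A→E
F→B→D→A→E
F→B→G→A→E
F→B→G→D→A→E
F→E

8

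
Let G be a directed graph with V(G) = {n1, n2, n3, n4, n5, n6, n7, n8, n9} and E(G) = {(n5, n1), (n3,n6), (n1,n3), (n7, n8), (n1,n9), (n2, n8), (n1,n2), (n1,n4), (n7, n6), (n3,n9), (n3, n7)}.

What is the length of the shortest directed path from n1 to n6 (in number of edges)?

2

Distance 0: n1.
Distance 1: n2, n3, n4, n9.
Distance 2: n6, n7, n8 — contains n6.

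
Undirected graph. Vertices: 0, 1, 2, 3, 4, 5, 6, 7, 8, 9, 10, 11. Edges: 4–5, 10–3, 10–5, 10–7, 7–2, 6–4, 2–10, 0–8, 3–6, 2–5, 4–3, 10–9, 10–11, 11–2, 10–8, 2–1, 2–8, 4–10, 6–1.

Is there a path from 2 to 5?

Explore from 2.
Distance 1: reach 1, 5, 7, 8, 10, 11.
Found 5.

Yes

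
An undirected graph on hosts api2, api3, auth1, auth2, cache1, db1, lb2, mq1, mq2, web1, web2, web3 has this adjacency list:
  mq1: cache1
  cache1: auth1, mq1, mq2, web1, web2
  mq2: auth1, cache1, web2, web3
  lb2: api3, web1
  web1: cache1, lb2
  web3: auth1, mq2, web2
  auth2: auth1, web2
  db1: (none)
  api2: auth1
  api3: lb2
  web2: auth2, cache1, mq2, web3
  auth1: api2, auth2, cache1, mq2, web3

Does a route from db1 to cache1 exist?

db1 has no edges, so nothing is reachable from it.

No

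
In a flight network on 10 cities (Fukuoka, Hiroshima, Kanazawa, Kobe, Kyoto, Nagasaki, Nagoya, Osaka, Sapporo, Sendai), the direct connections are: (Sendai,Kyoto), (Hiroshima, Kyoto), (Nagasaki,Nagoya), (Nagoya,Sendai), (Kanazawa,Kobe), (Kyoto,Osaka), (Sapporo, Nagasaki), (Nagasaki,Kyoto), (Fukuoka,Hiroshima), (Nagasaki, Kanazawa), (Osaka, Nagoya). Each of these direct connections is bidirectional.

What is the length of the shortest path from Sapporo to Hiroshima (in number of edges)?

Distance 0: Sapporo.
Distance 1: Nagasaki.
Distance 2: Kanazawa, Kyoto, Nagoya.
Distance 3: Hiroshima, Kobe, Osaka, Sendai — contains Hiroshima.

3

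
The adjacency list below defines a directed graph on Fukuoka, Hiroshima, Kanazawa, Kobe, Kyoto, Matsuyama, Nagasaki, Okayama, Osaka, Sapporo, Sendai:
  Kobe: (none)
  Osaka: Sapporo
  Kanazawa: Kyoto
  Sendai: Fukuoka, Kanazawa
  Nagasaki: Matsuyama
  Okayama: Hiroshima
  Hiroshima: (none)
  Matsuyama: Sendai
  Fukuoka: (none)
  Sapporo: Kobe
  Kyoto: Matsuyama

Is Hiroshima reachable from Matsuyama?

No

Explore from Matsuyama.
Distance 1: reach Sendai.
Distance 2: reach Fukuoka, Kanazawa.
Distance 3: reach Kyoto.
The search from Matsuyama is exhausted; no directed path reaches Hiroshima.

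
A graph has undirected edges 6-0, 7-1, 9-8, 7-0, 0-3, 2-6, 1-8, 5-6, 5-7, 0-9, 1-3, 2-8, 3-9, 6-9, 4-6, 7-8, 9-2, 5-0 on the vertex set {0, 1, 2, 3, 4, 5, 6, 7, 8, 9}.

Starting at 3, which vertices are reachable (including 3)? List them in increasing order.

0, 1, 2, 3, 4, 5, 6, 7, 8, 9

Start at 3.
Its neighbours: 0, 1, 9.
Then their neighbours: 2, 5, 6, 7, 8.
Then next layer: 4.
Every vertex is now reached.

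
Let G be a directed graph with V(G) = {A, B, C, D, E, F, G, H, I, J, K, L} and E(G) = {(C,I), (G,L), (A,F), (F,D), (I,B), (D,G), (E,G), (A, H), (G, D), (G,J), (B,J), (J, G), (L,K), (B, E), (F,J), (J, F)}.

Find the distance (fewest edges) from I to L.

4

Distance 0: I.
Distance 1: B.
Distance 2: E, J.
Distance 3: F, G.
Distance 4: D, L — contains L.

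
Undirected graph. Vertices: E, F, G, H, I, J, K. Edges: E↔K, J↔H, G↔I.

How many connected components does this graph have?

From E: component {E, K}.
From F: component {F}.
From G: component {G, I}.
From H: component {H, J}.
That's 4 components.

4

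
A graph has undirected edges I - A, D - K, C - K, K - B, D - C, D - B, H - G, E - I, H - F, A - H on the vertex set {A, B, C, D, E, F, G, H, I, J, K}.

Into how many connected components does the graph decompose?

From A: component {A, E, F, G, H, I}.
From B: component {B, C, D, K}.
From J: component {J}.
That's 3 components.

3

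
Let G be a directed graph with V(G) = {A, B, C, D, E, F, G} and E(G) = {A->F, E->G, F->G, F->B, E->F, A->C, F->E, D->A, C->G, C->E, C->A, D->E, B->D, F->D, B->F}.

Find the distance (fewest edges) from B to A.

Distance 0: B.
Distance 1: D, F.
Distance 2: A, E, G — contains A.

2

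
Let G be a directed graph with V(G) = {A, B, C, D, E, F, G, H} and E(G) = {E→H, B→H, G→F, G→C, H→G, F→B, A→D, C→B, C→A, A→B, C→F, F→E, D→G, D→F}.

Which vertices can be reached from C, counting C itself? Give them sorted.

Start at C.
Its neighbours: A, B, F.
Then their neighbours: D, E, H.
Then next layer: G.
Every vertex is now reached.

A, B, C, D, E, F, G, H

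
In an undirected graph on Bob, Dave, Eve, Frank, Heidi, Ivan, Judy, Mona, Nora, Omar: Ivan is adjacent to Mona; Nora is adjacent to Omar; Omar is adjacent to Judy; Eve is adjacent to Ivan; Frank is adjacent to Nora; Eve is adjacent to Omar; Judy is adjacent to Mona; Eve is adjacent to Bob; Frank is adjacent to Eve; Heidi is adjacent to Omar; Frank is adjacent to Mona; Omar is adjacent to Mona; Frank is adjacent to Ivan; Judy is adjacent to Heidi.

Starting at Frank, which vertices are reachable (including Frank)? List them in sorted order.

Bob, Eve, Frank, Heidi, Ivan, Judy, Mona, Nora, Omar

Start at Frank.
Its neighbours: Eve, Ivan, Mona, Nora.
Then their neighbours: Bob, Judy, Omar.
Then next layer: Heidi.
Nothing further is reachable.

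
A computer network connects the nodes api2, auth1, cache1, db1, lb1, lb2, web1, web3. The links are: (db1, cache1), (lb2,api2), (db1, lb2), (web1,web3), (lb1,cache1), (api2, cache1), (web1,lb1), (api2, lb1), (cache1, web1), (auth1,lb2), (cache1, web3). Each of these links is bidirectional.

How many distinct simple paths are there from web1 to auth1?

web1–cache1–api2–lb2–auth1
web1–cache1–db1–lb2–auth1
web1–cache1–lb1–api2–lb2–auth1
web1–lb1–api2–cache1–db1–lb2–auth1
web1–lb1–api2–lb2–auth1
web1–lb1–cache1–api2–lb2–auth1
web1–lb1–cache1–db1–lb2–auth1
web1–web3–cache1–api2–lb2–auth1
web1–web3–cache1–db1–lb2–auth1
web1–web3–cache1–lb1–api2–lb2–auth1

10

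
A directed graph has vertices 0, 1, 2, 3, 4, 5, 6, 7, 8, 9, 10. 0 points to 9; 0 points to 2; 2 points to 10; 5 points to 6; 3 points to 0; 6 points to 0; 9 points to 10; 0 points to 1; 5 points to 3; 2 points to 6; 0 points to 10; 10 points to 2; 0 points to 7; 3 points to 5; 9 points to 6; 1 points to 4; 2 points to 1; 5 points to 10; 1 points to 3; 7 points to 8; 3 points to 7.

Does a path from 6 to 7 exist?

Yes

Explore from 6.
Distance 1: reach 0.
Distance 2: reach 1, 2, 7, 9, 10.
Found 7.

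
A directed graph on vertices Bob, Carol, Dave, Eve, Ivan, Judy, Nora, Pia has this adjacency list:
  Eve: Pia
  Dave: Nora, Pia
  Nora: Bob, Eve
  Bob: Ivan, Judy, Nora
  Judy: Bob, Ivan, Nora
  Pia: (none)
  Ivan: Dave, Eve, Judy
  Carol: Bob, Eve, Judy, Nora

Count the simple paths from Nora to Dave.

Nora→Bob→Ivan→Dave
Nora→Bob→Judy→Ivan→Dave

2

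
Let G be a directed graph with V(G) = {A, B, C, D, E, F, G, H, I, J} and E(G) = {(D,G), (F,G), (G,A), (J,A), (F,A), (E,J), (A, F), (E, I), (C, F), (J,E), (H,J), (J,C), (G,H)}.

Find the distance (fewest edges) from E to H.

5

Distance 0: E.
Distance 1: I, J.
Distance 2: A, C.
Distance 3: F.
Distance 4: G.
Distance 5: H — contains H.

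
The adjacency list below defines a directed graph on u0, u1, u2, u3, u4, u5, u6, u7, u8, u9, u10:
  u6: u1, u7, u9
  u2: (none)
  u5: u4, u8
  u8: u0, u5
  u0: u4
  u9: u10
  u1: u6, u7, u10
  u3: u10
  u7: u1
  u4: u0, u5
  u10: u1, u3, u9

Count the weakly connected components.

3

From u0: component {u0, u4, u5, u8}.
From u1: component {u1, u3, u6, u7, u9, u10}.
From u2: component {u2}.
That's 3 components.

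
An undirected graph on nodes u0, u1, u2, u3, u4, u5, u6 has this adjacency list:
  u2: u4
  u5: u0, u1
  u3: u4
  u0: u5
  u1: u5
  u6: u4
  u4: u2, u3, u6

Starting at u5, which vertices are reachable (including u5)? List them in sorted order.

Start at u5.
Its neighbours: u0, u1.
Nothing further is reachable.

u0, u1, u5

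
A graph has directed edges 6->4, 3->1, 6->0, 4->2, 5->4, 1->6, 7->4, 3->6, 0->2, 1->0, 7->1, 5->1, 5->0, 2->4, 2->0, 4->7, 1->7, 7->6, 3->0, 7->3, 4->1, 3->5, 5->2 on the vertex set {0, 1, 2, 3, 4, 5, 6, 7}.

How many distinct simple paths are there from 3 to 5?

1

3→5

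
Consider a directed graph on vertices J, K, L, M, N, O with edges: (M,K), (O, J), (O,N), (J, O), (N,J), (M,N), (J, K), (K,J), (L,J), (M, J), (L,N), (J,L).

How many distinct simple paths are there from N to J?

1

N→J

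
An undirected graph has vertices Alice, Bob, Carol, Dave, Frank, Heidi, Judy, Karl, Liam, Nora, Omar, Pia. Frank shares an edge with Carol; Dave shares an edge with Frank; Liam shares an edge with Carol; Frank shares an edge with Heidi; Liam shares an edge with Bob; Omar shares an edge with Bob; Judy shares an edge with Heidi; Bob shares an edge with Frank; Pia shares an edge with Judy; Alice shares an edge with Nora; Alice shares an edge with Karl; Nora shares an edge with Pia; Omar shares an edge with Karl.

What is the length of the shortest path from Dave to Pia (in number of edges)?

Distance 0: Dave.
Distance 1: Frank.
Distance 2: Bob, Carol, Heidi.
Distance 3: Judy, Liam, Omar.
Distance 4: Karl, Pia — contains Pia.

4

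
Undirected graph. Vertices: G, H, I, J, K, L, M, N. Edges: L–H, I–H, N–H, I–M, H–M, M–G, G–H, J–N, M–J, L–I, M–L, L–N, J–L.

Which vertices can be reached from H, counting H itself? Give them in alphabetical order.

Start at H.
Its neighbours: G, I, L, M, N.
Then their neighbours: J.
Nothing further is reachable.

G, H, I, J, L, M, N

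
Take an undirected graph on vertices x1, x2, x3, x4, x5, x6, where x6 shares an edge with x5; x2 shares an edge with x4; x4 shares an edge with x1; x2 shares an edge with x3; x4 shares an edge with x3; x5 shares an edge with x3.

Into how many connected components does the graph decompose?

From x1: component {x1, x2, x3, x4, x5, x6}.
That's 1 component.

1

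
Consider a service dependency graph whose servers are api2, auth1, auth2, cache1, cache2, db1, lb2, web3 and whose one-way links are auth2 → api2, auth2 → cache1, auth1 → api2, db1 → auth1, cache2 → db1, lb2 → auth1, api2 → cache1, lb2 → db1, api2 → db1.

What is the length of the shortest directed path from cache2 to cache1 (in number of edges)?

Distance 0: cache2.
Distance 1: db1.
Distance 2: auth1.
Distance 3: api2.
Distance 4: cache1 — contains cache1.

4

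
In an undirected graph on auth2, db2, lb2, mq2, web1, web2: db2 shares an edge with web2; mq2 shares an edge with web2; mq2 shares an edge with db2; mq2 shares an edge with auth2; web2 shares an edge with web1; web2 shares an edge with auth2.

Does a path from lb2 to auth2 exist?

No

lb2 has no edges, so nothing is reachable from it.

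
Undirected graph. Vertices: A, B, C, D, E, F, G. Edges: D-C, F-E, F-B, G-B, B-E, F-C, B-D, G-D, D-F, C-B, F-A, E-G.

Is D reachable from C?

Yes

Explore from C.
Distance 1: reach B, D, F.
Found D.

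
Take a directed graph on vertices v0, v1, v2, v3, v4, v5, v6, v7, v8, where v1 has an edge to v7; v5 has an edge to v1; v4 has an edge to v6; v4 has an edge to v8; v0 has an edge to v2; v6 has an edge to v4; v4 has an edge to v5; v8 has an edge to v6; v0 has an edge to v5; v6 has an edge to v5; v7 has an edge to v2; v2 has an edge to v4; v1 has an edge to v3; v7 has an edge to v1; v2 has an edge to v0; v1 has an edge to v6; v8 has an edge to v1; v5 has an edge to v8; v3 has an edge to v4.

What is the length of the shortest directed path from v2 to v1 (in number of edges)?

3

Distance 0: v2.
Distance 1: v0, v4.
Distance 2: v5, v6, v8.
Distance 3: v1 — contains v1.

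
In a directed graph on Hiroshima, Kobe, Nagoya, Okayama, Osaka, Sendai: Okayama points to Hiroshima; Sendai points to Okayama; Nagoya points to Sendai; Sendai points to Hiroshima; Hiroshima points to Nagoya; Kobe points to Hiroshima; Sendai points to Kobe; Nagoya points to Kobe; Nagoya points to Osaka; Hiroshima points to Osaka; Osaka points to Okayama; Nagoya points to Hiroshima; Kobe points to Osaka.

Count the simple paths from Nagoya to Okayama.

8

Nagoya→Hiroshima→Osaka→Okayama
Nagoya→Kobe→Hiroshima→Osaka→Okayama
Nagoya→Kobe→Osaka→Okayama
Nagoya→Osaka→Okayama
Nagoya→Sendai→Hiroshima→Osaka→Okayama
Nagoya→Sendai→Kobe→Hiroshima→Osaka→Okayama
Nagoya→Sendai→Kobe→Osaka→Okayama
Nagoya→Sendai→Okayama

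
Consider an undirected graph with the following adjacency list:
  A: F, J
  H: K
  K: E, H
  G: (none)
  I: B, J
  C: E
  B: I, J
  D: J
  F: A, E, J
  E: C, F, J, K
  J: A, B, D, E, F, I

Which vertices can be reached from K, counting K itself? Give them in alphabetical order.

A, B, C, D, E, F, H, I, J, K

Start at K.
Its neighbours: E, H.
Then their neighbours: C, F, J.
Then next layer: A, B, D, I.
Nothing further is reachable.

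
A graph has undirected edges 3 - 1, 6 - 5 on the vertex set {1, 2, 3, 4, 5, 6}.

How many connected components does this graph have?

From 1: component {1, 3}.
From 2: component {2}.
From 4: component {4}.
From 5: component {5, 6}.
That's 4 components.

4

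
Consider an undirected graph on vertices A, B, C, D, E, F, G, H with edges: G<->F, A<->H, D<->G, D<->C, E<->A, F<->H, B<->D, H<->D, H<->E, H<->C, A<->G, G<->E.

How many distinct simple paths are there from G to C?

12

G–A–E–H–C
G–A–E–H–D–C
G–A–H–C
G–A–H–D–C
G–D–C
G–D–H–C
G–E–A–H–C
G–E–A–H–D–C
G–E–H–C
G–E–H–D–C
G–F–H–C
G–F–H–D–C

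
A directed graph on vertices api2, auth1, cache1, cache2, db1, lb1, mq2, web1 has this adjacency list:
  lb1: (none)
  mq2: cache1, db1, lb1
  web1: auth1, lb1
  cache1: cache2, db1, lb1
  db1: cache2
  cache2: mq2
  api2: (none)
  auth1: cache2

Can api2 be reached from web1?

No

Explore from web1.
Distance 1: reach auth1, lb1.
Distance 2: reach cache2.
Distance 3: reach mq2.
Distance 4: reach cache1, db1.
The search from web1 is exhausted; no directed path reaches api2.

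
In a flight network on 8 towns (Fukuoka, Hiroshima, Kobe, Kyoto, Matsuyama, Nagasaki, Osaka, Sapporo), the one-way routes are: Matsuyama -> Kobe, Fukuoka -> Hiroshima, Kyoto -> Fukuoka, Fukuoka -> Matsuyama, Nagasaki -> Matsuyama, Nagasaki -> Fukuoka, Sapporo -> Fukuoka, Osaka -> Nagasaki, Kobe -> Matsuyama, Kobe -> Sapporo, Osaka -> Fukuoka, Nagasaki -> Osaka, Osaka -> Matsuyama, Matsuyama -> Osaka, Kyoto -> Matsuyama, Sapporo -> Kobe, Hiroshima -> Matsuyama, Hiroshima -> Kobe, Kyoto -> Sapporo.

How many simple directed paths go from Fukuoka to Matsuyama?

3

Fukuoka→Hiroshima→Kobe→Matsuyama
Fukuoka→Hiroshima→Matsuyama
Fukuoka→Matsuyama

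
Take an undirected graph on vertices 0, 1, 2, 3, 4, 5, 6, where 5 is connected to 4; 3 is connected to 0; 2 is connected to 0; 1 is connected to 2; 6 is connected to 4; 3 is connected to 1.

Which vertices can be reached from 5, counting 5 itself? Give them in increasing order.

Start at 5.
Its neighbours: 4.
Then their neighbours: 6.
Nothing further is reachable.

4, 5, 6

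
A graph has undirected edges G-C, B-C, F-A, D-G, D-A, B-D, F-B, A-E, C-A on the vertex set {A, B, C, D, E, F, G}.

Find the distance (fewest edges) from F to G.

Distance 0: F.
Distance 1: A, B.
Distance 2: C, D, E.
Distance 3: G — contains G.

3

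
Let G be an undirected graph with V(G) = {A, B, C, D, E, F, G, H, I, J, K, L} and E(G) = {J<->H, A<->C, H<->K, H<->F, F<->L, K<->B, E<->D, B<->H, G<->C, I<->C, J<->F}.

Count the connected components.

3

From A: component {A, C, G, I}.
From B: component {B, F, H, J, K, L}.
From D: component {D, E}.
That's 3 components.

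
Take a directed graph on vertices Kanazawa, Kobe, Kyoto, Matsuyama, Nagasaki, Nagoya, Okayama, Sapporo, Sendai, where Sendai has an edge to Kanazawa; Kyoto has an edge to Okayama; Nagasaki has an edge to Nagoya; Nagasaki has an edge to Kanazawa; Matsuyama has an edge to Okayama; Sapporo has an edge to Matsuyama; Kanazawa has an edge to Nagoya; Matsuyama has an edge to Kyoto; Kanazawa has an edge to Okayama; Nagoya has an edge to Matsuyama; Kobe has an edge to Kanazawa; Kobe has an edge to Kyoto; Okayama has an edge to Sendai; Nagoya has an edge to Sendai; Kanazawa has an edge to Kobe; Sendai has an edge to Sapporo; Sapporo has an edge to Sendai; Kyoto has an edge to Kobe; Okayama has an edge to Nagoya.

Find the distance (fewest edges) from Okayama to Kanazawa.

2

Distance 0: Okayama.
Distance 1: Nagoya, Sendai.
Distance 2: Kanazawa, Matsuyama, Sapporo — contains Kanazawa.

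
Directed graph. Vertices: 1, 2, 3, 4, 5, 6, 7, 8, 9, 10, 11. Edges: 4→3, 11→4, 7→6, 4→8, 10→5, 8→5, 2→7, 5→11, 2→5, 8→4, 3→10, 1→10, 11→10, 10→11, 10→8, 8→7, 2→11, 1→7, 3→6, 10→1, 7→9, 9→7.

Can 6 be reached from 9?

Explore from 9.
Distance 1: reach 7.
Distance 2: reach 6.
Found 6.

Yes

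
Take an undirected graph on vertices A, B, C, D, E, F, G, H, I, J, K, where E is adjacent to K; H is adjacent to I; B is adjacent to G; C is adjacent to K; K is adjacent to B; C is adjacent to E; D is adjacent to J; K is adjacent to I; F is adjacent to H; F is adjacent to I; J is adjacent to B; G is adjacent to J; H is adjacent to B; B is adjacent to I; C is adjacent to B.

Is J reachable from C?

Yes

Explore from C.
Distance 1: reach B, E, K.
Distance 2: reach G, H, I, J.
Found J.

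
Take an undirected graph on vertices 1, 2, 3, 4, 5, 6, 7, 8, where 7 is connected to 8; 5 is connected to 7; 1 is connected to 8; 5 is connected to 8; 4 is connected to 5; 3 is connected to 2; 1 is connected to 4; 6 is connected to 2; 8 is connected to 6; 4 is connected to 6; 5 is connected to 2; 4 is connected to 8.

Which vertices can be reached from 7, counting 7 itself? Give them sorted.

1, 2, 3, 4, 5, 6, 7, 8

Start at 7.
Its neighbours: 5, 8.
Then their neighbours: 1, 2, 4, 6.
Then next layer: 3.
Every vertex is now reached.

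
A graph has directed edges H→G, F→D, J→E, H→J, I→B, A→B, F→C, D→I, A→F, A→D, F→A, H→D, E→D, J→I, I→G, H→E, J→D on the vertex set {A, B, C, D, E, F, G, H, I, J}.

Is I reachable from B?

No

B has no outgoing edges, so nothing is reachable from it.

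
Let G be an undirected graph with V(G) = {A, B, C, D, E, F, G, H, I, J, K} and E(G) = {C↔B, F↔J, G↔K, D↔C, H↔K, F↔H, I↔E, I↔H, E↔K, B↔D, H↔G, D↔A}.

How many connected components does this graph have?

From A: component {A, B, C, D}.
From E: component {E, F, G, H, I, J, K}.
That's 2 components.

2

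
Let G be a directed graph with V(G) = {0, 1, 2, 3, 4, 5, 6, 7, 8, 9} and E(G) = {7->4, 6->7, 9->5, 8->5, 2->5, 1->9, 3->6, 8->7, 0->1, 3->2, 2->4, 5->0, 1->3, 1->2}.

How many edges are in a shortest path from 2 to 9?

Distance 0: 2.
Distance 1: 4, 5.
Distance 2: 0.
Distance 3: 1.
Distance 4: 3, 9 — contains 9.

4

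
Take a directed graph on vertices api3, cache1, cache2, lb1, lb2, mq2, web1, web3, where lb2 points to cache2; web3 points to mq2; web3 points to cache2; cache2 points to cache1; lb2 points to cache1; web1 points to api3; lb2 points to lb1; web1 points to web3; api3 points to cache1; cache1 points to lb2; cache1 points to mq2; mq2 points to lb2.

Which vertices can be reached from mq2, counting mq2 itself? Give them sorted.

Start at mq2.
Its neighbours: lb2.
Then their neighbours: cache1, cache2, lb1.
Nothing further is reachable.

cache1, cache2, lb1, lb2, mq2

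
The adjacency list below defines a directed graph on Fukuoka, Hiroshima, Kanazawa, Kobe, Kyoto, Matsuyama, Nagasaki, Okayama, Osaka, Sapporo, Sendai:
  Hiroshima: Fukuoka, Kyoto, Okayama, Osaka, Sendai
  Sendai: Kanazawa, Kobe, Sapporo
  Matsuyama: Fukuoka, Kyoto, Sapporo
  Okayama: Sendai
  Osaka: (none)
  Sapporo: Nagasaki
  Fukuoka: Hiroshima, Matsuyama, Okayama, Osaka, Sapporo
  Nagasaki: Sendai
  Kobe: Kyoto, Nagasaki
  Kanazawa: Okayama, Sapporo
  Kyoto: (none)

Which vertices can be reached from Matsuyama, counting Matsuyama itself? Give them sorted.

Fukuoka, Hiroshima, Kanazawa, Kobe, Kyoto, Matsuyama, Nagasaki, Okayama, Osaka, Sapporo, Sendai

Start at Matsuyama.
Its neighbours: Fukuoka, Kyoto, Sapporo.
Then their neighbours: Hiroshima, Nagasaki, Okayama, Osaka.
Then next layer: Sendai.
Then next layer: Kanazawa, Kobe.
Every vertex is now reached.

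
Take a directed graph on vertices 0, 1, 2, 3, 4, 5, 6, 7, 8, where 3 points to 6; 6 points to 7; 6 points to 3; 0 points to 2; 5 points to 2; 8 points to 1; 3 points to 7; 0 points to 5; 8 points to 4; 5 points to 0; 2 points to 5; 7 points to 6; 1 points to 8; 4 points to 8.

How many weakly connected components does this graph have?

3

From 0: component {0, 2, 5}.
From 1: component {1, 4, 8}.
From 3: component {3, 6, 7}.
That's 3 components.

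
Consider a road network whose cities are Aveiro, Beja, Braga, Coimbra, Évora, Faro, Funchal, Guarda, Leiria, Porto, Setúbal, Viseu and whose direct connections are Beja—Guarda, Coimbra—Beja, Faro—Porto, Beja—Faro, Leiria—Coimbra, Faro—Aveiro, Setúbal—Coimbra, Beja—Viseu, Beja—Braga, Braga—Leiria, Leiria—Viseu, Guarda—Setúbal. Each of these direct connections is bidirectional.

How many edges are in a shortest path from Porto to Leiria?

Distance 0: Porto.
Distance 1: Faro.
Distance 2: Aveiro, Beja.
Distance 3: Braga, Coimbra, Guarda, Viseu.
Distance 4: Leiria, Setúbal — contains Leiria.

4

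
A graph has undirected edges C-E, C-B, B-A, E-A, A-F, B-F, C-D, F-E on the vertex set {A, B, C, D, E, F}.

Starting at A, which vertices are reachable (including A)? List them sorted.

A, B, C, D, E, F

Start at A.
Its neighbours: B, E, F.
Then their neighbours: C.
Then next layer: D.
Every vertex is now reached.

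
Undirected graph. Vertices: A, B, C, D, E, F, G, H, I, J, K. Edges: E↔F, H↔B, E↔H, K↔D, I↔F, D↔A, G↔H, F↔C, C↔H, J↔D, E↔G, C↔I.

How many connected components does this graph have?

2

From A: component {A, D, J, K}.
From B: component {B, C, E, F, G, H, I}.
That's 2 components.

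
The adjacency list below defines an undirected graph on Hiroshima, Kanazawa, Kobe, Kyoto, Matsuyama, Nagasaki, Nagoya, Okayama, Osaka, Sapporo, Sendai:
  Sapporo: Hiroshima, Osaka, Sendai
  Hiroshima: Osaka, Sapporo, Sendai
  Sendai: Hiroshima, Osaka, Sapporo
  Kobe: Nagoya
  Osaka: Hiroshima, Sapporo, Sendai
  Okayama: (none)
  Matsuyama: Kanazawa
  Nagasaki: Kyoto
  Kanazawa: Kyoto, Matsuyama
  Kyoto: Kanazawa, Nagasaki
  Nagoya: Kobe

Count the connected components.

4

From Hiroshima: component {Hiroshima, Osaka, Sapporo, Sendai}.
From Kanazawa: component {Kanazawa, Kyoto, Matsuyama, Nagasaki}.
From Kobe: component {Kobe, Nagoya}.
From Okayama: component {Okayama}.
That's 4 components.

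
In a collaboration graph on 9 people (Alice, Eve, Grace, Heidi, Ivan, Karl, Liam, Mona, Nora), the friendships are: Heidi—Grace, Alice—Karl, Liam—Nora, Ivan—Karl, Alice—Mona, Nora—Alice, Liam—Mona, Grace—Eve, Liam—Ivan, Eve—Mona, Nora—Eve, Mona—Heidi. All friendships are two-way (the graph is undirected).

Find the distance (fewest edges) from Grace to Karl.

4

Distance 0: Grace.
Distance 1: Eve, Heidi.
Distance 2: Mona, Nora.
Distance 3: Alice, Liam.
Distance 4: Ivan, Karl — contains Karl.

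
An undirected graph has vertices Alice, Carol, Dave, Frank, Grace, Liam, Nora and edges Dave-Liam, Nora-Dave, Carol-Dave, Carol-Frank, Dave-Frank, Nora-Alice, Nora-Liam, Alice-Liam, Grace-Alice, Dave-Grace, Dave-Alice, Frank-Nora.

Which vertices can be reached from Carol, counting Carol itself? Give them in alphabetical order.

Alice, Carol, Dave, Frank, Grace, Liam, Nora

Start at Carol.
Its neighbours: Dave, Frank.
Then their neighbours: Alice, Grace, Liam, Nora.
Every vertex is now reached.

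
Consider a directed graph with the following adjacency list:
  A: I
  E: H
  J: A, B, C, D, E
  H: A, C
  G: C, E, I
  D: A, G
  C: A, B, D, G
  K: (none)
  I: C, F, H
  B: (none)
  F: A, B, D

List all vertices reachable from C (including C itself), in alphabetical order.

A, B, C, D, E, F, G, H, I

Start at C.
Its neighbours: A, B, D, G.
Then their neighbours: E, I.
Then next layer: F, H.
Nothing further is reachable.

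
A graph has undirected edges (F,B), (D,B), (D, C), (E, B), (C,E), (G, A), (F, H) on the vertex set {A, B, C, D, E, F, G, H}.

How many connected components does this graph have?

From A: component {A, G}.
From B: component {B, C, D, E, F, H}.
That's 2 components.

2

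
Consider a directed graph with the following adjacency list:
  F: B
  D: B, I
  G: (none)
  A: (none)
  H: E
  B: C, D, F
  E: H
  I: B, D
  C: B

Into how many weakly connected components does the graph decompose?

From A: component {A}.
From B: component {B, C, D, F, I}.
From E: component {E, H}.
From G: component {G}.
That's 4 components.

4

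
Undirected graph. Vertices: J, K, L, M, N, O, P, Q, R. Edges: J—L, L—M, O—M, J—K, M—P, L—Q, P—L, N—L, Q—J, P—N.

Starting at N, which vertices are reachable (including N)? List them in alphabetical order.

Start at N.
Its neighbours: L, P.
Then their neighbours: J, M, Q.
Then next layer: K, O.
Nothing further is reachable.

J, K, L, M, N, O, P, Q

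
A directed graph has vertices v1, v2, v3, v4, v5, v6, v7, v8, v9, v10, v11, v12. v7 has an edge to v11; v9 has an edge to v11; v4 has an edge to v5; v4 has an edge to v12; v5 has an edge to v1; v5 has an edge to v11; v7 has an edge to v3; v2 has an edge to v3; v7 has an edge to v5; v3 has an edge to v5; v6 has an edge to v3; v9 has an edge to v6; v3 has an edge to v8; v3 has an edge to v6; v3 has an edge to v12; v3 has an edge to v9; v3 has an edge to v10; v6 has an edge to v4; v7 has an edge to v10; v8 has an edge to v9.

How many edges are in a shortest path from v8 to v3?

3

Distance 0: v8.
Distance 1: v9.
Distance 2: v6, v11.
Distance 3: v3, v4 — contains v3.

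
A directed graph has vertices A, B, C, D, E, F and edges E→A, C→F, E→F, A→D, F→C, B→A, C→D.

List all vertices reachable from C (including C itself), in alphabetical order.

C, D, F

Start at C.
Its neighbours: D, F.
Nothing further is reachable.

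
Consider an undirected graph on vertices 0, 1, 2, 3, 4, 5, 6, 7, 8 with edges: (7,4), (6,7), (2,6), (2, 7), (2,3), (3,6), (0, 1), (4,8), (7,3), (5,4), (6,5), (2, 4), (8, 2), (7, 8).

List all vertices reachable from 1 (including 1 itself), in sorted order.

0, 1

Start at 1.
Its neighbours: 0.
Nothing further is reachable.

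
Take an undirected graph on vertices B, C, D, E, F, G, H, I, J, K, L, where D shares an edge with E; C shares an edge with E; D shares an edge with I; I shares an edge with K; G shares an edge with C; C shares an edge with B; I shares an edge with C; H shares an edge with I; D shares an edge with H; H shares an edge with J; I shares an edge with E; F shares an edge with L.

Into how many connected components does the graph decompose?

From B: component {B, C, D, E, G, H, I, J, K}.
From F: component {F, L}.
That's 2 components.

2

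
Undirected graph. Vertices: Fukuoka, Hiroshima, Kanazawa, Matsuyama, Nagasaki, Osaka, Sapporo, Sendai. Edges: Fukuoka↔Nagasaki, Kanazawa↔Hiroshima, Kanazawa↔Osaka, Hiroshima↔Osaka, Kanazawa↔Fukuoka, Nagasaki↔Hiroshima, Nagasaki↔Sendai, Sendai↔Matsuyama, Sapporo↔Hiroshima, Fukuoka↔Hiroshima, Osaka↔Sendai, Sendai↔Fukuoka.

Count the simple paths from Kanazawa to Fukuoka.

12

Kanazawa–Fukuoka
Kanazawa–Hiroshima–Fukuoka
Kanazawa–Hiroshima–Nagasaki–Fukuoka
Kanazawa–Hiroshima–Nagasaki–Sendai–Fukuoka
Kanazawa–Hiroshima–Osaka–Sendai–Fukuoka
Kanazawa–Hiroshima–Osaka–Sendai–Nagasaki–Fukuoka
Kanazawa–Osaka–Hiroshima–Fukuoka
Kanazawa–Osaka–Hiroshima–Nagasaki–Fukuoka
Kanazawa–Osaka–Hiroshima–Nagasaki–Sendai–Fukuoka
Kanazawa–Osaka–Sendai–Fukuoka
Kanazawa–Osaka–Sendai–Nagasaki–Fukuoka
Kanazawa–Osaka–Sendai–Nagasaki–Hiroshima–Fukuoka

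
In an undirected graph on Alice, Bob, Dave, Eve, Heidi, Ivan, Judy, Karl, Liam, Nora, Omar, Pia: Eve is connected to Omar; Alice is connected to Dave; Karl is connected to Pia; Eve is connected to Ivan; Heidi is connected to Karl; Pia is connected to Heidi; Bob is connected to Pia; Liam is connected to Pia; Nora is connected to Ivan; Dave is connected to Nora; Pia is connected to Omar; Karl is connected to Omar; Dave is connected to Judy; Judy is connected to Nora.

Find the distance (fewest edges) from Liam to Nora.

Distance 0: Liam.
Distance 1: Pia.
Distance 2: Bob, Heidi, Karl, Omar.
Distance 3: Eve.
Distance 4: Ivan.
Distance 5: Nora — contains Nora.

5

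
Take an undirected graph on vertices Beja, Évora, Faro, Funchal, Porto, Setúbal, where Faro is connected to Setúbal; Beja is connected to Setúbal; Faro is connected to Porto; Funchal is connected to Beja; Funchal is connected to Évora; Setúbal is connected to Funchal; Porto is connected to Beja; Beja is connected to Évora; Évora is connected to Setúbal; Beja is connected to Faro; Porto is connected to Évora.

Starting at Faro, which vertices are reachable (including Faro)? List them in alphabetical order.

Start at Faro.
Its neighbours: Beja, Porto, Setúbal.
Then their neighbours: Évora, Funchal.
Every vertex is now reached.

Beja, Évora, Faro, Funchal, Porto, Setúbal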